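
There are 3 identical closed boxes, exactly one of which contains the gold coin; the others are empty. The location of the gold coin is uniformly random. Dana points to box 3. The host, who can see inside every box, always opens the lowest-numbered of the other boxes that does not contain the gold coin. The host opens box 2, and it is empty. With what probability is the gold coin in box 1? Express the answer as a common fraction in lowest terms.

Apply Bayes' rule, conditioning on where the gold coin actually is.
If it is in box 1 (prior 1/3): box 2 is the lowest-numbered option available, probability 1; weight (1/3)·1 = 1/3.
If it is in box 2 (prior 1/3): the host opened box 2, so this case is ruled out; weight (1/3)·0 = 0.
If it is in box 3 (prior 1/3): the host would have opened box 1 instead, probability 0; weight (1/3)·0 = 0.
The weights sum to 1/3.
So P(the gold coin in box 1 | the host opened box 2) = (1/3) / (1/3) = 1.

1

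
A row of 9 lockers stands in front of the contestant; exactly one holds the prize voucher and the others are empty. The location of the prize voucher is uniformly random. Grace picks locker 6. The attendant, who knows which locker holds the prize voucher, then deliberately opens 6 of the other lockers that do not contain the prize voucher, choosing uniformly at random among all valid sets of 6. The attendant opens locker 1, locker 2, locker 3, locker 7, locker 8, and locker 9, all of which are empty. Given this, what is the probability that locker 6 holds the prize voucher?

Condition on the true location of the prize voucher.
If it is in any of lockers 1, 2, 3, 7, 8, and 9 (prior 1/9 each): that locker was opened and seen not to hold the prize — ruled out; weight (1/9)·0 = 0 each.
If it is in either of lockers 4 and 5 (prior 1/9 each): the attendant has 7 equally likely choices, so probability 1/7; weight (1/9)·(1/7) = 1/63 each.
If it is in locker 6 (prior 1/9): the attendant has 28 equally likely choices, so probability 1/28; weight (1/9)·(1/28) = 1/252.
The weights sum to 1/28.
So P(the prize voucher in locker 6 | the attendant opened locker 1, locker 2, locker 3, locker 7, locker 8, and locker 9) = (1/252) / (1/28) = 1/9.

1/9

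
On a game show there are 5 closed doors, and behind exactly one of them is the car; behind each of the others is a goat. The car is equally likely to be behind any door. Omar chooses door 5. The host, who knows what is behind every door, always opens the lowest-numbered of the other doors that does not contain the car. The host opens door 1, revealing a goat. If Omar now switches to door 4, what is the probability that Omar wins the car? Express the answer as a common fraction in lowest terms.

1/4

Apply Bayes' rule, conditioning on where the car actually is.
If it is behind door 1 (prior 1/5): the host opened door 1, so this case is ruled out; weight (1/5)·0 = 0.
If it is behind any of doors 2, 3, 4, and 5 (prior 1/5 each): door 1 is the lowest-numbered option available, probability 1; weight (1/5)·1 = 1/5 each.
The weights sum to 4/5.
So P(the car behind door 4 | the host opened door 1) = (1/5) / (4/5) = 1/4.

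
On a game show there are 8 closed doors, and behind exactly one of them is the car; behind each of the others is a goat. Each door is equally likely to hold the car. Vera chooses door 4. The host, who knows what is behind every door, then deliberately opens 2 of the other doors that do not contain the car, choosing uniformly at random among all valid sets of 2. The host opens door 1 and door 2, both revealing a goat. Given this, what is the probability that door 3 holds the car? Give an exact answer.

Condition on the true location of the car.
If it is behind either of doors 1 and 2 (prior 1/8 each): that door was opened and seen not to hold the prize — ruled out; weight (1/8)·0 = 0 each.
If it is behind any of doors 3, 5, 6, 7, and 8 (prior 1/8 each): the host has 15 equally likely choices, so probability 1/15; weight (1/8)·(1/15) = 1/120 each.
If it is behind door 4 (prior 1/8): the host has 21 equally likely choices, so probability 1/21; weight (1/8)·(1/21) = 1/168.
The weights sum to 1/21.
So P(the car behind door 3 | the host opened door 1 and door 2) = (1/120) / (1/21) = 7/40.

7/40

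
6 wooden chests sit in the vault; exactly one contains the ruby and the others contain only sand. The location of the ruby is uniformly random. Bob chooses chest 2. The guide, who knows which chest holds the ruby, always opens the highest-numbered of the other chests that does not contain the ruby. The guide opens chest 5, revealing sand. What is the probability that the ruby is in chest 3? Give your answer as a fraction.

0

Consider each possible location of the ruby in turn.
If it is in any of chests 1, 2, 3, and 4 (prior 1/6 each): the guide would have opened chest 6 instead, probability 0; weight (1/6)·0 = 0 each.
If it is in chest 5 (prior 1/6): the guide opened chest 5, so this case is ruled out; weight (1/6)·0 = 0.
If it is in chest 6 (prior 1/6): chest 5 is the highest-numbered option available, probability 1; weight (1/6)·1 = 1/6.
The weights sum to 1/6.
So P(the ruby in chest 3 | the guide opened chest 5) = 0 / (1/6) = 0.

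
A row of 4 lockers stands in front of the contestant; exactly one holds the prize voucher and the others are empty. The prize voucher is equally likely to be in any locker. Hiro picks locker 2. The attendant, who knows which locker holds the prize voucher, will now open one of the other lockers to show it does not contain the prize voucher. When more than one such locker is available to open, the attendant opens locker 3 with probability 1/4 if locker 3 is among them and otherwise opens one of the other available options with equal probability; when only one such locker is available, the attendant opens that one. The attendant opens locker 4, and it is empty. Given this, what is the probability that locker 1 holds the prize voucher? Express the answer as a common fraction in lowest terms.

6/13

Apply Bayes' rule, conditioning on where the prize voucher actually is.
If it is in locker 1 (prior 1/4): locker 3 is available but not opened, probability 3/4; weight (1/4)·(3/4) = 3/16.
If it is in locker 2 (prior 1/4): locker 3 is available but not opened; locker 4 gets probability (1 − 1/4)/2 = 3/8; weight (1/4)·(3/8) = 3/32.
If it is in locker 3 (prior 1/4): locker 3 holds the prize so is unavailable; the attendant chooses uniformly among the 2 others, probability 1/2; weight (1/4)·(1/2) = 1/8.
If it is in locker 4 (prior 1/4): the attendant opened locker 4, so this case is ruled out; weight (1/4)·0 = 0.
The weights sum to 13/32.
So P(the prize voucher in locker 1 | the attendant opened locker 4) = (3/16) / (13/32) = 6/13.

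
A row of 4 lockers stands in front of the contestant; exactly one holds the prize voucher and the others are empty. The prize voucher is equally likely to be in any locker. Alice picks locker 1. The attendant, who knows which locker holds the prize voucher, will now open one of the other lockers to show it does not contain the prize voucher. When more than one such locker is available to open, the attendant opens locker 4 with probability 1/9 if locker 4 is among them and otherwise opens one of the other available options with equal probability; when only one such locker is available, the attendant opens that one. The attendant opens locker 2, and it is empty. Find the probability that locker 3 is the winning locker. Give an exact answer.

16/33

Consider each possible location of the prize voucher in turn.
If it is in locker 1 (prior 1/4): locker 4 is available but not opened; locker 2 gets probability (1 − 1/9)/2 = 4/9; weight (1/4)·(4/9) = 1/9.
If it is in locker 2 (prior 1/4): the attendant opened locker 2, so this case is ruled out; weight (1/4)·0 = 0.
If it is in locker 3 (prior 1/4): locker 4 is available but not opened, probability 8/9; weight (1/4)·(8/9) = 2/9.
If it is in locker 4 (prior 1/4): locker 4 holds the prize so is unavailable; the attendant chooses uniformly among the 2 others, probability 1/2; weight (1/4)·(1/2) = 1/8.
The weights sum to 11/24.
So P(the prize voucher in locker 3 | the attendant opened locker 2) = (2/9) / (11/24) = 16/33.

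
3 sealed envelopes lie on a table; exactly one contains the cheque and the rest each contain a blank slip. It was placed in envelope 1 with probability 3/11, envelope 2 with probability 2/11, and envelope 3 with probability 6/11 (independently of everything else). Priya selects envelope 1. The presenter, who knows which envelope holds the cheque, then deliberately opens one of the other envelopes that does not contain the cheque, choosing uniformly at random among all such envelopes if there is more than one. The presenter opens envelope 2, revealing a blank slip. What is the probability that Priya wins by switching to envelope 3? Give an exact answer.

4/5

Condition on the true location of the cheque.
If it is in envelope 1 (prior 3/11): the presenter has 2 equally likely choices, so probability 1/2; weight (3/11)·(1/2) = 3/22.
If it is in envelope 2 (prior 2/11): the presenter opened envelope 2, so this case is ruled out; weight (2/11)·0 = 0.
If it is in envelope 3 (prior 6/11): the presenter has no choice, probability 1; weight (6/11)·1 = 6/11.
The weights sum to 15/22.
So P(the cheque in envelope 3 | the presenter opened envelope 2) = (6/11) / (15/22) = 4/5.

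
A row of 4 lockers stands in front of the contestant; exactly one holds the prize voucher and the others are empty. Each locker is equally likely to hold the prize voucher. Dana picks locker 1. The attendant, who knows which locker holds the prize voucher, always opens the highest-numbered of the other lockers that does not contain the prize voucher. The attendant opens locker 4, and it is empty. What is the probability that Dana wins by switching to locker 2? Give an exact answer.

1/3

Apply Bayes' rule, conditioning on where the prize voucher actually is.
If it is in any of lockers 1, 2, and 3 (prior 1/4 each): locker 4 is the highest-numbered option available, probability 1; weight (1/4)·1 = 1/4 each.
If it is in locker 4 (prior 1/4): the attendant opened locker 4, so this case is ruled out; weight (1/4)·0 = 0.
The weights sum to 3/4.
So P(the prize voucher in locker 2 | the attendant opened locker 4) = (1/4) / (3/4) = 1/3.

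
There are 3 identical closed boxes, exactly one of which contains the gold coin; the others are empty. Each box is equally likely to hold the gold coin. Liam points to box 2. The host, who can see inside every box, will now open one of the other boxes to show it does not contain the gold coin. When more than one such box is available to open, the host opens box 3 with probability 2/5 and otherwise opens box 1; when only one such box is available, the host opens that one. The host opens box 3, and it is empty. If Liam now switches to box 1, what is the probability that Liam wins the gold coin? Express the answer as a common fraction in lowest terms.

5/7

Consider each possible location of the gold coin in turn.
If it is in box 1 (prior 1/3): only box 3 is available, probability 1; weight (1/3)·1 = 1/3.
If it is in box 2 (prior 1/3): box 3 is available, opened with probability 2/5; weight (1/3)·(2/5) = 2/15.
If it is in box 3 (prior 1/3): the host opened box 3, so this case is ruled out; weight (1/3)·0 = 0.
The weights sum to 7/15.
So P(the gold coin in box 1 | the host opened box 3) = (1/3) / (7/15) = 5/7.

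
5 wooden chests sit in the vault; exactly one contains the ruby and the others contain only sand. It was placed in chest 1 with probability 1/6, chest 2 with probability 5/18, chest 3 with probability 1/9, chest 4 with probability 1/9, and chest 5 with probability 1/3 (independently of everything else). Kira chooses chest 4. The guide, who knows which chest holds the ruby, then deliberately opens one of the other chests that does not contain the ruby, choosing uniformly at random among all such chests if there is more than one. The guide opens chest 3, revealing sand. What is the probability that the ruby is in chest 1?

6/31

Consider each possible location of the ruby in turn.
If it is in chest 1 (prior 1/6): the guide has 3 equally likely choices, so probability 1/3; weight (1/6)·(1/3) = 1/18.
If it is in chest 2 (prior 5/18): the guide has 3 equally likely choices, so probability 1/3; weight (5/18)·(1/3) = 5/54.
If it is in chest 3 (prior 1/9): the guide opened chest 3, so this case is ruled out; weight (1/9)·0 = 0.
If it is in chest 4 (prior 1/9): the guide has 4 equally likely choices, so probability 1/4; weight (1/9)·(1/4) = 1/36.
If it is in chest 5 (prior 1/3): the guide has 3 equally likely choices, so probability 1/3; weight (1/3)·(1/3) = 1/9.
The weights sum to 31/108.
So P(the ruby in chest 1 | the guide opened chest 3) = (1/18) / (31/108) = 6/31.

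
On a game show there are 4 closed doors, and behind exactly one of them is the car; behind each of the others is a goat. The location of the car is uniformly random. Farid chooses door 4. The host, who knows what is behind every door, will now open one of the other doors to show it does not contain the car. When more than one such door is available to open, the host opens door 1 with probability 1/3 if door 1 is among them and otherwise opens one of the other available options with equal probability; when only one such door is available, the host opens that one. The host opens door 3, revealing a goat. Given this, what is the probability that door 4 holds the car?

Consider each possible location of the car in turn.
If it is behind door 1 (prior 1/4): door 1 holds the prize so is unavailable; the host chooses uniformly among the 2 others, probability 1/2; weight (1/4)·(1/2) = 1/8.
If it is behind door 2 (prior 1/4): door 1 is available but not opened, probability 2/3; weight (1/4)·(2/3) = 1/6.
If it is behind door 3 (prior 1/4): the host opened door 3, so this case is ruled out; weight (1/4)·0 = 0.
If it is behind door 4 (prior 1/4): door 1 is available but not opened; door 3 gets probability (1 − 1/3)/2 = 1/3; weight (1/4)·(1/3) = 1/12.
The weights sum to 3/8.
So P(the car behind door 4 | the host opened door 3) = (1/12) / (3/8) = 2/9.

2/9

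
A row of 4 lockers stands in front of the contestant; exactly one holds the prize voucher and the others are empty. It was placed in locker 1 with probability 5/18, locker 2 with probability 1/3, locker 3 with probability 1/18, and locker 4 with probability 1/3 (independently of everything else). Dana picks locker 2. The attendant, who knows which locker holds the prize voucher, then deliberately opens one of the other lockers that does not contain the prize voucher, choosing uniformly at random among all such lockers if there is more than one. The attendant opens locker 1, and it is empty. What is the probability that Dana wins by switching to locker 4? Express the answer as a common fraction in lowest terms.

Condition on the true location of the prize voucher.
If it is in locker 1 (prior 5/18): the attendant opened locker 1, so this case is ruled out; weight (5/18)·0 = 0.
If it is in locker 2 (prior 1/3): the attendant has 3 equally likely choices, so probability 1/3; weight (1/3)·(1/3) = 1/9.
If it is in locker 3 (prior 1/18): the attendant has 2 equally likely choices, so probability 1/2; weight (1/18)·(1/2) = 1/36.
If it is in locker 4 (prior 1/3): the attendant has 2 equally likely choices, so probability 1/2; weight (1/3)·(1/2) = 1/6.
The weights sum to 11/36.
So P(the prize voucher in locker 4 | the attendant opened locker 1) = (1/6) / (11/36) = 6/11.

6/11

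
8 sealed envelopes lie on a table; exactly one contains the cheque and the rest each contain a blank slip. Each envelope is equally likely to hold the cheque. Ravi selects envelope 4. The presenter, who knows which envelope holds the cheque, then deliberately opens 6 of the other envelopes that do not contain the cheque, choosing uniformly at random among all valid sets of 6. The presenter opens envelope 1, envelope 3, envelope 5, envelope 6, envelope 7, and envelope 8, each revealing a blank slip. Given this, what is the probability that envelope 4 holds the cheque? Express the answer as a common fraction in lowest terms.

Consider each possible location of the cheque in turn.
If it is in any of envelopes 1, 3, 5, 6, 7, and 8 (prior 1/8 each): that envelope was opened and seen not to hold the prize — ruled out; weight (1/8)·0 = 0 each.
If it is in envelope 2 (prior 1/8): the presenter has no choice, probability 1; weight (1/8)·1 = 1/8.
If it is in envelope 4 (prior 1/8): the presenter has 7 equally likely choices, so probability 1/7; weight (1/8)·(1/7) = 1/56.
The weights sum to 1/7.
So P(the cheque in envelope 4 | the presenter opened envelope 1, envelope 3, envelope 5, envelope 6, envelope 7, and envelope 8) = (1/56) / (1/7) = 1/8.

1/8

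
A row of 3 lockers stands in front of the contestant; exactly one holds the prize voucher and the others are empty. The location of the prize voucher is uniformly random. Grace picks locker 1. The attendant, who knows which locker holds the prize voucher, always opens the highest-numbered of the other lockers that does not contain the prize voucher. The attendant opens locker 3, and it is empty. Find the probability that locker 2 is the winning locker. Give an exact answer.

1/2

Apply Bayes' rule, conditioning on where the prize voucher actually is.
If it is in either of lockers 1 and 2 (prior 1/3 each): locker 3 is the highest-numbered option available, probability 1; weight (1/3)·1 = 1/3 each.
If it is in locker 3 (prior 1/3): the attendant opened locker 3, so this case is ruled out; weight (1/3)·0 = 0.
The weights sum to 2/3.
So P(the prize voucher in locker 2 | the attendant opened locker 3) = (1/3) / (2/3) = 1/2.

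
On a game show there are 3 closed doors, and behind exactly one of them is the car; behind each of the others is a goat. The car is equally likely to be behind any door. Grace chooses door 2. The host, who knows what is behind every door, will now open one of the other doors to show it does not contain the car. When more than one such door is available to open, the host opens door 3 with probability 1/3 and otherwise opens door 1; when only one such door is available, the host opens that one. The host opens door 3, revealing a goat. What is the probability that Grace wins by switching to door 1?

Condition on the true location of the car.
If it is behind door 1 (prior 1/3): only door 3 is available, probability 1; weight (1/3)·1 = 1/3.
If it is behind door 2 (prior 1/3): door 3 is available, opened with probability 1/3; weight (1/3)·(1/3) = 1/9.
If it is behind door 3 (prior 1/3): the host opened door 3, so this case is ruled out; weight (1/3)·0 = 0.
The weights sum to 4/9.
So P(the car behind door 1 | the host opened door 3) = (1/3) / (4/9) = 3/4.

3/4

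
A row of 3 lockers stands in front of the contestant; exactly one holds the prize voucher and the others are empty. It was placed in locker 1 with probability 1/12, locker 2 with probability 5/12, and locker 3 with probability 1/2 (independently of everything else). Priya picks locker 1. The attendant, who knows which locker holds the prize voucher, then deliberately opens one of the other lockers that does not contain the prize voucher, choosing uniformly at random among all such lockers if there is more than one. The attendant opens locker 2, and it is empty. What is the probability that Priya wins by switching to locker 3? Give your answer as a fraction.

Consider each possible location of the prize voucher in turn.
If it is in locker 1 (prior 1/12): the attendant has 2 equally likely choices, so probability 1/2; weight (1/12)·(1/2) = 1/24.
If it is in locker 2 (prior 5/12): the attendant opened locker 2, so this case is ruled out; weight (5/12)·0 = 0.
If it is in locker 3 (prior 1/2): the attendant has no choice, probability 1; weight (1/2)·1 = 1/2.
The weights sum to 13/24.
So P(the prize voucher in locker 3 | the attendant opened locker 2) = (1/2) / (13/24) = 12/13.

12/13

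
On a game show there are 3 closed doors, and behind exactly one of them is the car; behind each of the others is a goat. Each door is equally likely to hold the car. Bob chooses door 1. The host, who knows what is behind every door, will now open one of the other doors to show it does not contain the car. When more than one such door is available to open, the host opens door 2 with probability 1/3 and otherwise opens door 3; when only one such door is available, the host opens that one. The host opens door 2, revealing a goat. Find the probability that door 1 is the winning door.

1/4

Condition on the true location of the car.
If it is behind door 1 (prior 1/3): door 2 is available, opened with probability 1/3; weight (1/3)·(1/3) = 1/9.
If it is behind door 2 (prior 1/3): the host opened door 2, so this case is ruled out; weight (1/3)·0 = 0.
If it is behind door 3 (prior 1/3): only door 2 is available, probability 1; weight (1/3)·1 = 1/3.
The weights sum to 4/9.
So P(the car behind door 1 | the host opened door 2) = (1/9) / (4/9) = 1/4.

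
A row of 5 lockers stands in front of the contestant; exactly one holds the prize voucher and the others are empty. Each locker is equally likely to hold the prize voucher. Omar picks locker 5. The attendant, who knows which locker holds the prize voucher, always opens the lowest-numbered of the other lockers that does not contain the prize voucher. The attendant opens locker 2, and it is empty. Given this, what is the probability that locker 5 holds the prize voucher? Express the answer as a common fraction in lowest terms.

Consider each possible location of the prize voucher in turn.
If it is in locker 1 (prior 1/5): locker 2 is the lowest-numbered option available, probability 1; weight (1/5)·1 = 1/5.
If it is in locker 2 (prior 1/5): the attendant opened locker 2, so this case is ruled out; weight (1/5)·0 = 0.
If it is in any of lockers 3, 4, and 5 (prior 1/5 each): the attendant would have opened locker 1 instead, probability 0; weight (1/5)·0 = 0 each.
The weights sum to 1/5.
So P(the prize voucher in locker 5 | the attendant opened locker 2) = 0 / (1/5) = 0.

0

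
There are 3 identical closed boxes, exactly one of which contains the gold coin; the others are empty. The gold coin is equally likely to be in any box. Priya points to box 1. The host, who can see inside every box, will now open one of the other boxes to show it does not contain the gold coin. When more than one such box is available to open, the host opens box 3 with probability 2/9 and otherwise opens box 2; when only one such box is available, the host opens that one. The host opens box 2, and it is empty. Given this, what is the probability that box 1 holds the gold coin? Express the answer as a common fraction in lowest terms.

7/16

Consider each possible location of the gold coin in turn.
If it is in box 1 (prior 1/3): box 3 is available but not opened, probability 7/9; weight (1/3)·(7/9) = 7/27.
If it is in box 2 (prior 1/3): the host opened box 2, so this case is ruled out; weight (1/3)·0 = 0.
If it is in box 3 (prior 1/3): only box 2 is available, probability 1; weight (1/3)·1 = 1/3.
The weights sum to 16/27.
So P(the gold coin in box 1 | the host opened box 2) = (7/27) / (16/27) = 7/16.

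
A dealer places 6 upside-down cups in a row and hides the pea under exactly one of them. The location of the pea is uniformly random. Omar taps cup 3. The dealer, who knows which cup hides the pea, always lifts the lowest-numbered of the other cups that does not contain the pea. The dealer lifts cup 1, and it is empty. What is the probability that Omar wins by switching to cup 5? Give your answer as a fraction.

Apply Bayes' rule, conditioning on where the pea actually is.
If it is under cup 1 (prior 1/6): the dealer opened cup 1, so this case is ruled out; weight (1/6)·0 = 0.
If it is under any of cups 2, 3, 4, 5, and 6 (prior 1/6 each): cup 1 is the lowest-numbered option available, probability 1; weight (1/6)·1 = 1/6 each.
The weights sum to 5/6.
So P(the pea under cup 5 | the dealer opened cup 1) = (1/6) / (5/6) = 1/5.

1/5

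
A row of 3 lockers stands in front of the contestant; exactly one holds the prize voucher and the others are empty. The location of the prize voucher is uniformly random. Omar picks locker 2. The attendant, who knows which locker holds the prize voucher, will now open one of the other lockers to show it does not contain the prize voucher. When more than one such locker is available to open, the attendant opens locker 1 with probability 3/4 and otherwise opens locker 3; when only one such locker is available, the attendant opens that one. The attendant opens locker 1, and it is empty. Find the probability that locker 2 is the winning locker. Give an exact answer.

Apply Bayes' rule, conditioning on where the prize voucher actually is.
If it is in locker 1 (prior 1/3): the attendant opened locker 1, so this case is ruled out; weight (1/3)·0 = 0.
If it is in locker 2 (prior 1/3): locker 1 is available, opened with probability 3/4; weight (1/3)·(3/4) = 1/4.
If it is in locker 3 (prior 1/3): only locker 1 is available, probability 1; weight (1/3)·1 = 1/3.
The weights sum to 7/12.
So P(the prize voucher in locker 2 | the attendant opened locker 1) = (1/4) / (7/12) = 3/7.

3/7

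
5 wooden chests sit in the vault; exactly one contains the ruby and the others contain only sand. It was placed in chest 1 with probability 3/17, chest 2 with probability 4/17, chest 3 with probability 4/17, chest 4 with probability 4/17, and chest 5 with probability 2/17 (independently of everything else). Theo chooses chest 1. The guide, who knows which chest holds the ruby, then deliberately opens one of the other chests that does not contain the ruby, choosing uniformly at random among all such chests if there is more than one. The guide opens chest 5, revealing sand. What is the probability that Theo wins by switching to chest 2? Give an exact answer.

Apply Bayes' rule, conditioning on where the ruby actually is.
If it is in chest 1 (prior 3/17): the guide has 4 equally likely choices, so probability 1/4; weight (3/17)·(1/4) = 3/68.
If it is in any of chests 2, 3, and 4 (prior 4/17 each): the guide has 3 equally likely choices, so probability 1/3; weight (4/17)·(1/3) = 4/51 each.
If it is in chest 5 (prior 2/17): the guide opened chest 5, so this case is ruled out; weight (2/17)·0 = 0.
The weights sum to 19/68.
So P(the ruby in chest 2 | the guide opened chest 5) = (4/51) / (19/68) = 16/57.

16/57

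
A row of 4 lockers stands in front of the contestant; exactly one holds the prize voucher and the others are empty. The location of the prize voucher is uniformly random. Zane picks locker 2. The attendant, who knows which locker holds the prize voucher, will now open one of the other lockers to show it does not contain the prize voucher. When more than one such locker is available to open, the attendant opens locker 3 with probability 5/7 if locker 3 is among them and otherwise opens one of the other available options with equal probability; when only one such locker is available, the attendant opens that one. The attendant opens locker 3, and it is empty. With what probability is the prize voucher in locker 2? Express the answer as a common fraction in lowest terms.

Apply Bayes' rule, conditioning on where the prize voucher actually is.
If it is in any of lockers 1, 2, and 4 (prior 1/4 each): locker 3 is available, opened with probability 5/7; weight (1/4)·(5/7) = 5/28 each.
If it is in locker 3 (prior 1/4): the attendant opened locker 3, so this case is ruled out; weight (1/4)·0 = 0.
The weights sum to 15/28.
So P(the prize voucher in locker 2 | the attendant opened locker 3) = (5/28) / (15/28) = 1/3.

1/3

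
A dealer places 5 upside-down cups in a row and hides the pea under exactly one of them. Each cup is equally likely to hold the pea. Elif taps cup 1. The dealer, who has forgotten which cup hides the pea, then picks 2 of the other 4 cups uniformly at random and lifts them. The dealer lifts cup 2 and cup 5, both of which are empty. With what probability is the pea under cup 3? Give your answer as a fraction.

1/3

Apply Bayes' rule, conditioning on where the pea actually is.
If it is under any of cups 1, 3, and 4 (prior 1/5 each): the dealer picks exactly this set with probability 1/6 regardless, and none is the prize; weight (1/5)·(1/6) = 1/30 each.
If it is under either of cups 2 and 5 (prior 1/5 each): that cup was opened and seen not to hold the prize — ruled out; weight (1/5)·0 = 0 each.
The weights sum to 1/10.
So P(the pea under cup 3 | the dealer opened cup 2 and cup 5) = (1/30) / (1/10) = 1/3.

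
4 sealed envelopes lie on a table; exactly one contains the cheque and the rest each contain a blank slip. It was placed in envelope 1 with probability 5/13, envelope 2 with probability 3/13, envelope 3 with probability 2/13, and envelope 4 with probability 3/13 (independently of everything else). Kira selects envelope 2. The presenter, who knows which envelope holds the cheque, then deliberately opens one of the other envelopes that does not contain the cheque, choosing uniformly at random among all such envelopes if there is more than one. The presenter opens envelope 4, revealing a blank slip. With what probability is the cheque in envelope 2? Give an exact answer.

2/9

Apply Bayes' rule, conditioning on where the cheque actually is.
If it is in envelope 1 (prior 5/13): the presenter has 2 equally likely choices, so probability 1/2; weight (5/13)·(1/2) = 5/26.
If it is in envelope 2 (prior 3/13): the presenter has 3 equally likely choices, so probability 1/3; weight (3/13)·(1/3) = 1/13.
If it is in envelope 3 (prior 2/13): the presenter has 2 equally likely choices, so probability 1/2; weight (2/13)·(1/2) = 1/13.
If it is in envelope 4 (prior 3/13): the presenter opened envelope 4, so this case is ruled out; weight (3/13)·0 = 0.
The weights sum to 9/26.
So P(the cheque in envelope 2 | the presenter opened envelope 4) = (1/13) / (9/26) = 2/9.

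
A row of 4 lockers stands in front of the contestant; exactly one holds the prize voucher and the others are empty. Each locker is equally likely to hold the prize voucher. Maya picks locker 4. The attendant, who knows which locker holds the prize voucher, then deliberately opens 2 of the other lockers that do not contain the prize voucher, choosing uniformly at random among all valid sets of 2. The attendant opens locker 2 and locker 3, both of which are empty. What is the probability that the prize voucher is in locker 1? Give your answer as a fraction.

3/4

Apply Bayes' rule, conditioning on where the prize voucher actually is.
If it is in locker 1 (prior 1/4): the attendant has no choice, probability 1; weight (1/4)·1 = 1/4.
If it is in either of lockers 2 and 3 (prior 1/4 each): that locker was opened and seen not to hold the prize — ruled out; weight (1/4)·0 = 0 each.
If it is in locker 4 (prior 1/4): the attendant has 3 equally likely choices, so probability 1/3; weight (1/4)·(1/3) = 1/12.
The weights sum to 1/3.
So P(the prize voucher in locker 1 | the attendant opened locker 2 and locker 3) = (1/4) / (1/3) = 3/4.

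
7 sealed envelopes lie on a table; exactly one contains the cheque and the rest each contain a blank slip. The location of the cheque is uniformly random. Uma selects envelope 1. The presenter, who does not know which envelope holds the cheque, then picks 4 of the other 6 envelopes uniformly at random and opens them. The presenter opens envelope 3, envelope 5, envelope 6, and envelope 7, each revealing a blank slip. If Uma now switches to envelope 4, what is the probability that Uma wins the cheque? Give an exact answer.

1/3

Because the presenter chose which envelopes to open without knowing where the cheque is, the choice is independent of the prize location. Learning that none of the 4 opened envelopes holds the cheque simply rules out those 4 locations and leaves the remaining 3 envelopes still equally likely by symmetry.
So P(the cheque in envelope 4) = 1/3.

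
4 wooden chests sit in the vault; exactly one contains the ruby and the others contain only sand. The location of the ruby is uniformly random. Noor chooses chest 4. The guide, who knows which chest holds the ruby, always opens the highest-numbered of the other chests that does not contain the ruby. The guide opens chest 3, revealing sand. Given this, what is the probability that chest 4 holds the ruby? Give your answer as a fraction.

1/3

Condition on the true location of the ruby.
If it is in any of chests 1, 2, and 4 (prior 1/4 each): chest 3 is the highest-numbered option available, probability 1; weight (1/4)·1 = 1/4 each.
If it is in chest 3 (prior 1/4): the guide opened chest 3, so this case is ruled out; weight (1/4)·0 = 0.
The weights sum to 3/4.
So P(the ruby in chest 4 | the guide opened chest 3) = (1/4) / (3/4) = 1/3.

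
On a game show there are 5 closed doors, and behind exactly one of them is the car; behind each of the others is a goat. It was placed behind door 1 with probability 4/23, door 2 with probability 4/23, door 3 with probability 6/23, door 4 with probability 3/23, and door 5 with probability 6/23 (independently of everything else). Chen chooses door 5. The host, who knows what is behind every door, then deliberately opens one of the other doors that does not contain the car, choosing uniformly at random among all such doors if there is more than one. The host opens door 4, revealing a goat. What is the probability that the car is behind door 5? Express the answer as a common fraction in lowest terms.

Condition on the true location of the car.
If it is behind either of doors 1 and 2 (prior 4/23 each): the host has 3 equally likely choices, so probability 1/3; weight (4/23)·(1/3) = 4/69 each.
If it is behind door 3 (prior 6/23): the host has 3 equally likely choices, so probability 1/3; weight (6/23)·(1/3) = 2/23.
If it is behind door 4 (prior 3/23): the host opened door 4, so this case is ruled out; weight (3/23)·0 = 0.
If it is behind door 5 (prior 6/23): the host has 4 equally likely choices, so probability 1/4; weight (6/23)·(1/4) = 3/46.
The weights sum to 37/138.
So P(the car behind door 5 | the host opened door 4) = (3/46) / (37/138) = 9/37.

9/37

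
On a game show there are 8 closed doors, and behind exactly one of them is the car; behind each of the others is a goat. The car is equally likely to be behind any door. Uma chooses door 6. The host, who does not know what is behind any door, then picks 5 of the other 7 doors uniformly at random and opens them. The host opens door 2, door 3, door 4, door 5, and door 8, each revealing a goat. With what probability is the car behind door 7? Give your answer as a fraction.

Condition on the true location of the car.
If it is behind any of doors 1, 6, and 7 (prior 1/8 each): the host picks exactly this set with probability 1/21 regardless, and none is the prize; weight (1/8)·(1/21) = 1/168 each.
If it is behind any of doors 2, 3, 4, 5, and 8 (prior 1/8 each): that door was opened and seen not to hold the prize — ruled out; weight (1/8)·0 = 0 each.
The weights sum to 1/56.
So P(the car behind door 7 | the host opened door 2, door 3, door 4, door 5, and door 8) = (1/168) / (1/56) = 1/3.

1/3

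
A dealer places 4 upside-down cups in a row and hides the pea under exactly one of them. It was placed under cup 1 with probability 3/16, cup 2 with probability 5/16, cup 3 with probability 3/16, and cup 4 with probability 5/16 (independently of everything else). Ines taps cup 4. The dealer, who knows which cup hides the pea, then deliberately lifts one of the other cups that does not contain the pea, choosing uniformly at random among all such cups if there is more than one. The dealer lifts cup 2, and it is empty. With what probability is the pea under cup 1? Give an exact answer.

Condition on the true location of the pea.
If it is under either of cups 1 and 3 (prior 3/16 each): the dealer has 2 equally likely choices, so probability 1/2; weight (3/16)·(1/2) = 3/32 each.
If it is under cup 2 (prior 5/16): the dealer opened cup 2, so this case is ruled out; weight (5/16)·0 = 0.
If it is under cup 4 (prior 5/16): the dealer has 3 equally likely choices, so probability 1/3; weight (5/16)·(1/3) = 5/48.
The weights sum to 7/24.
So P(the pea under cup 1 | the dealer opened cup 2) = (3/32) / (7/24) = 9/28.

9/28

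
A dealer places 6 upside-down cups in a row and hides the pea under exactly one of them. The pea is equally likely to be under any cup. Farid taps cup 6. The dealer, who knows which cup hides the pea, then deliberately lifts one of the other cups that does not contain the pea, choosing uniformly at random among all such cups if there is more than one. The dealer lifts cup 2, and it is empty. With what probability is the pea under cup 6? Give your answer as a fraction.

Consider each possible location of the pea in turn.
If it is under any of cups 1, 3, 4, and 5 (prior 1/6 each): the dealer has 4 equally likely choices, so probability 1/4; weight (1/6)·(1/4) = 1/24 each.
If it is under cup 2 (prior 1/6): the dealer opened cup 2, so this case is ruled out; weight (1/6)·0 = 0.
If it is under cup 6 (prior 1/6): the dealer has 5 equally likely choices, so probability 1/5; weight (1/6)·(1/5) = 1/30.
The weights sum to 1/5.
So P(the pea under cup 6 | the dealer opened cup 2) = (1/30) / (1/5) = 1/6.

1/6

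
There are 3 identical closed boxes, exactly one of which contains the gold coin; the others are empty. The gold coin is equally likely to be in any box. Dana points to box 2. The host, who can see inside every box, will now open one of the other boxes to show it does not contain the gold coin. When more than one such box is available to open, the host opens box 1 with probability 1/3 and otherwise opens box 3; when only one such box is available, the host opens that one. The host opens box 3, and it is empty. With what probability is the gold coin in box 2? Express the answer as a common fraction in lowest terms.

2/5

Apply Bayes' rule, conditioning on where the gold coin actually is.
If it is in box 1 (prior 1/3): only box 3 is available, probability 1; weight (1/3)·1 = 1/3.
If it is in box 2 (prior 1/3): box 1 is available but not opened, probability 2/3; weight (1/3)·(2/3) = 2/9.
If it is in box 3 (prior 1/3): the host opened box 3, so this case is ruled out; weight (1/3)·0 = 0.
The weights sum to 5/9.
So P(the gold coin in box 2 | the host opened box 3) = (2/9) / (5/9) = 2/5.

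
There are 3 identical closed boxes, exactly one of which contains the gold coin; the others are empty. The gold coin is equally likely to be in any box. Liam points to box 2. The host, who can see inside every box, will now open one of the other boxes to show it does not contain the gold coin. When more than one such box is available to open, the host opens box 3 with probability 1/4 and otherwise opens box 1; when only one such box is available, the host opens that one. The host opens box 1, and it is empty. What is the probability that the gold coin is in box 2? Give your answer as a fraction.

Consider each possible location of the gold coin in turn.
If it is in box 1 (prior 1/3): the host opened box 1, so this case is ruled out; weight (1/3)·0 = 0.
If it is in box 2 (prior 1/3): box 3 is available but not opened, probability 3/4; weight (1/3)·(3/4) = 1/4.
If it is in box 3 (prior 1/3): only box 1 is available, probability 1; weight (1/3)·1 = 1/3.
The weights sum to 7/12.
So P(the gold coin in box 2 | the host opened box 1) = (1/4) / (7/12) = 3/7.

3/7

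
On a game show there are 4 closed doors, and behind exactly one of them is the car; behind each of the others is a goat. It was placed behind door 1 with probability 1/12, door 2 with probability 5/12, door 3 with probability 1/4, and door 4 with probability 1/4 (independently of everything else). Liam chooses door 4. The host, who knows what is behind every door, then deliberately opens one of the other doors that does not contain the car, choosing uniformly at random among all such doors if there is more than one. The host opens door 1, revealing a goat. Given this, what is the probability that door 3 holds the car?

Consider each possible location of the car in turn.
If it is behind door 1 (prior 1/12): the host opened door 1, so this case is ruled out; weight (1/12)·0 = 0.
If it is behind door 2 (prior 5/12): the host has 2 equally likely choices, so probability 1/2; weight (5/12)·(1/2) = 5/24.
If it is behind door 3 (prior 1/4): the host has 2 equally likely choices, so probability 1/2; weight (1/4)·(1/2) = 1/8.
If it is behind door 4 (prior 1/4): the host has 3 equally likely choices, so probability 1/3; weight (1/4)·(1/3) = 1/12.
The weights sum to 5/12.
So P(the car behind door 3 | the host opened door 1) = (1/8) / (5/12) = 3/10.

3/10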